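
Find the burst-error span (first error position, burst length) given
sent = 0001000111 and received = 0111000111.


XOR: 0110000000

Burst at position 1, length 2


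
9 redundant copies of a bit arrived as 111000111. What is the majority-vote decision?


Ones: 6 out of 9
Threshold: 5

1 (6/9 voted 1)


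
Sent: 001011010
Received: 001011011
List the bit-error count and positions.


XOR: 000000001

1 error(s) at position(s): 8


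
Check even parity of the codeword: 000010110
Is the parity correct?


Number of 1s: 3

No, parity error (3 ones)


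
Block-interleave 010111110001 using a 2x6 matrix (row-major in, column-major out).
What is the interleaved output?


Matrix:
  010111
  110001
Read columns: 011100101011

011100101011


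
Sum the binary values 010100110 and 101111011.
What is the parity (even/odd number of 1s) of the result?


010100110 = 166
101111011 = 379
Sum = 545 = 1000100001
1s count = 3

odd parity (3 ones in 1000100001)


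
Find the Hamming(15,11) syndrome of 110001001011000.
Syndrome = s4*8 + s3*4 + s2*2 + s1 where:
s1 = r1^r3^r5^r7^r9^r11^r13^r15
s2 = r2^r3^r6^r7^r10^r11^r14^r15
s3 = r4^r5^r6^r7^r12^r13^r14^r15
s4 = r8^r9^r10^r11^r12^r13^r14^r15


s1=1, s2=1, s3=0, s4=1

Syndrome = 11 (error at position 11)


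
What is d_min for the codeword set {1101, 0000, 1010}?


Comparing all pairs, minimum distance: 2
Can detect 1 errors, correct 0 errors

2


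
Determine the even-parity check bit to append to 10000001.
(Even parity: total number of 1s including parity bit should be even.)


Number of 1s in data: 2
Parity bit: 0

0


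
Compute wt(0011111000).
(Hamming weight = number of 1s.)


Counting 1s in 0011111000

5


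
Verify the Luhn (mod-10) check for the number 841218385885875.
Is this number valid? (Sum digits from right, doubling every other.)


Luhn sum = 78
78 mod 10 = 8

Invalid (Luhn sum mod 10 = 8)


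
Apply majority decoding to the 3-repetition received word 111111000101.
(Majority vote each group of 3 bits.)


Groups: 111, 111, 000, 101
Majority votes: 1101

1101


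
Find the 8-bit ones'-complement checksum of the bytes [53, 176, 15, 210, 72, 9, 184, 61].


Sum = 780 mod 256 = 12
Complement = 243

243


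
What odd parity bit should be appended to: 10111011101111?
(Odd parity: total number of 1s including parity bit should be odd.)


Number of 1s in data: 11
Parity bit: 0

0


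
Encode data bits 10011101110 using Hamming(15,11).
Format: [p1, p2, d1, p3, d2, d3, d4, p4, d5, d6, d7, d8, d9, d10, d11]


Parity bits: p1=0, p2=0, p3=0, p4=1

001000111101110


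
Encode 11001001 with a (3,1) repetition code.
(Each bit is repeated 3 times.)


Each bit -> 3 copies

111111000000111000000111


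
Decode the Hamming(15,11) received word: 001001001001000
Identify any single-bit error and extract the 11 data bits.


Syndrome = 0: no error detected

Data: 10101001000 (no errors)


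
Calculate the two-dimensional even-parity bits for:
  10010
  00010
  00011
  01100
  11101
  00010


Row parities: 010001
Column parities: 00000

Row P: 010001, Col P: 00000, Corner: 0


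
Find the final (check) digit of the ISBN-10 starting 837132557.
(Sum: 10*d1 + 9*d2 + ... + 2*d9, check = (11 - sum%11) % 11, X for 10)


Weighted sum: 247
247 mod 11 = 5

Check digit: 6


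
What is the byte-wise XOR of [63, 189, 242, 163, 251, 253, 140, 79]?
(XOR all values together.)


XOR chain: 63 ^ 189 ^ 242 ^ 163 ^ 251 ^ 253 ^ 140 ^ 79 = 22

22


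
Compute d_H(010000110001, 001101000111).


XOR: 011101110110
Count of 1s: 8

8


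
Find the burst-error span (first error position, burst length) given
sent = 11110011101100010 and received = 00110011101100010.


XOR: 11000000000000000

Burst at position 0, length 2


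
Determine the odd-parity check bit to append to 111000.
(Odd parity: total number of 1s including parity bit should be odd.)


Number of 1s in data: 3
Parity bit: 0

0


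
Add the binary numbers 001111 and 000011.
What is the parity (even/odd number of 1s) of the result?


001111 = 15
000011 = 3
Sum = 18 = 10010
1s count = 2

even parity (2 ones in 10010)


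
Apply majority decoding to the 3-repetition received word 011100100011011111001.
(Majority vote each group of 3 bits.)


Groups: 011, 100, 100, 011, 011, 111, 001
Majority votes: 1001110

1001110


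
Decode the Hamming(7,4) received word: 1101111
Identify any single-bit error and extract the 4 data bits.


Syndrome = 3: error at position 3

Data: 1111 (corrected bit 3)


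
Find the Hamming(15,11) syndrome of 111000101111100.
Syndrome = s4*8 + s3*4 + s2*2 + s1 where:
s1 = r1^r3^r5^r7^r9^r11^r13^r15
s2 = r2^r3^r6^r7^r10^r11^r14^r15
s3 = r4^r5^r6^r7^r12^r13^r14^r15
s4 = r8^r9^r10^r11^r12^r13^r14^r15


s1=0, s2=1, s3=1, s4=1

Syndrome = 14 (error at position 14)


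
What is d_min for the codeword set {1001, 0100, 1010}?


Comparing all pairs, minimum distance: 2
Can detect 1 errors, correct 0 errors

2


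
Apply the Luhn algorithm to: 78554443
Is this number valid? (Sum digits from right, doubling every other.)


Luhn sum = 42
42 mod 10 = 2

Invalid (Luhn sum mod 10 = 2)


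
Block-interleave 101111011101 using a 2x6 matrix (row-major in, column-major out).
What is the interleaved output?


Matrix:
  101111
  011101
Read columns: 100111111011

100111111011


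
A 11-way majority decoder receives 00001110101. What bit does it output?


Ones: 5 out of 11
Threshold: 6

0 (5/11 voted 1)


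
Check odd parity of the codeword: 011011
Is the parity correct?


Number of 1s: 4

No, parity error (4 ones)


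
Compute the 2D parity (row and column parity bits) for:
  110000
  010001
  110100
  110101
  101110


Row parities: 00100
Column parities: 001110

Row P: 00100, Col P: 001110, Corner: 1


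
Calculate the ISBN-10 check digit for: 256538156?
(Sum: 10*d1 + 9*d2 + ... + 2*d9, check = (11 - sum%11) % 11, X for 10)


Weighted sum: 237
237 mod 11 = 6

Check digit: 5


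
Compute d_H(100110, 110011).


XOR: 010101
Count of 1s: 3

3


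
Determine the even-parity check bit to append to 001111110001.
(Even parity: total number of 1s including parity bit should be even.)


Number of 1s in data: 7
Parity bit: 1

1


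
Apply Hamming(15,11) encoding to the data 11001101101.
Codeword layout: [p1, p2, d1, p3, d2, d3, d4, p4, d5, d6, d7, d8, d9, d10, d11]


Parity bits: p1=1, p2=1, p3=0, p4=1

111010011101101


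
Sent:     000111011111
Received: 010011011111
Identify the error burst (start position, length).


XOR: 010100000000

Burst at position 1, length 3


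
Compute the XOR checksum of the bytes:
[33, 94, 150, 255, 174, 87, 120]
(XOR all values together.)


XOR chain: 33 ^ 94 ^ 150 ^ 255 ^ 174 ^ 87 ^ 120 = 151

151


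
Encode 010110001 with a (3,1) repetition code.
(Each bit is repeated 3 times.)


Each bit -> 3 copies

000111000111111000000000111


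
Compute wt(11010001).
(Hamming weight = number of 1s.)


Counting 1s in 11010001

4


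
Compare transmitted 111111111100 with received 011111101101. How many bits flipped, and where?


XOR: 100000010001

3 error(s) at position(s): 0, 7, 11


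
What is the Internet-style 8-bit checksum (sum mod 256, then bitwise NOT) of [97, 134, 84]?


Sum = 315 mod 256 = 59
Complement = 196

196


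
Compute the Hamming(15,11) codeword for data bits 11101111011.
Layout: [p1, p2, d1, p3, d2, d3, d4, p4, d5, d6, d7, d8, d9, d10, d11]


Parity bits: p1=1, p2=0, p3=1, p4=0

101111001111011


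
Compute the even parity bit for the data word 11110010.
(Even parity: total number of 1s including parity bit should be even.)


Number of 1s in data: 5
Parity bit: 1

1


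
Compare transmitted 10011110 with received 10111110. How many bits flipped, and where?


XOR: 00100000

1 error(s) at position(s): 2


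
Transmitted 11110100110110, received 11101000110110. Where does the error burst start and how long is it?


XOR: 00011100000000

Burst at position 3, length 3


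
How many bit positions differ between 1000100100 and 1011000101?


XOR: 0011100001
Count of 1s: 4

4


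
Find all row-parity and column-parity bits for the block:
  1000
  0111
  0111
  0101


Row parities: 1110
Column parities: 1101

Row P: 1110, Col P: 1101, Corner: 1


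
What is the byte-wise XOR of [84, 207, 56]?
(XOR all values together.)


XOR chain: 84 ^ 207 ^ 56 = 163

163


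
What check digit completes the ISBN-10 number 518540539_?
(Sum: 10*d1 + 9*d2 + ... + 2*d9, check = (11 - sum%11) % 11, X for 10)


Weighted sum: 229
229 mod 11 = 9

Check digit: 2


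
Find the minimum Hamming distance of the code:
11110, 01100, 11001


Comparing all pairs, minimum distance: 2
Can detect 1 errors, correct 0 errors

2


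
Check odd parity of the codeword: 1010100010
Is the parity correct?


Number of 1s: 4

No, parity error (4 ones)


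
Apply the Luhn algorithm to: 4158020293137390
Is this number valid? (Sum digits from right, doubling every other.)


Luhn sum = 56
56 mod 10 = 6

Invalid (Luhn sum mod 10 = 6)


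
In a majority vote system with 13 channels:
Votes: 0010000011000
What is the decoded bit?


Ones: 3 out of 13
Threshold: 7

0 (3/13 voted 1)


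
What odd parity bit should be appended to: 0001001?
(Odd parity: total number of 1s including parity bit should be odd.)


Number of 1s in data: 2
Parity bit: 1

1


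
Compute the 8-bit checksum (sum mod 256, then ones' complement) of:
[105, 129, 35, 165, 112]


Sum = 546 mod 256 = 34
Complement = 221

221


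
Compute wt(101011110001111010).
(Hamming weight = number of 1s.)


Counting 1s in 101011110001111010

11


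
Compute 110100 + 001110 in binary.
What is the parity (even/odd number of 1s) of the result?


110100 = 52
001110 = 14
Sum = 66 = 1000010
1s count = 2

even parity (2 ones in 1000010)


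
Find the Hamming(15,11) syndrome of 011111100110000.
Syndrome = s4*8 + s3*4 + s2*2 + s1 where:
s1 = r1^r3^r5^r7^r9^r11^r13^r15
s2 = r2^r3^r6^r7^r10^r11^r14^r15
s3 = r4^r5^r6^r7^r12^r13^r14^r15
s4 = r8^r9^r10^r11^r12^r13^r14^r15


s1=0, s2=0, s3=0, s4=0

Syndrome = 0 (no error)


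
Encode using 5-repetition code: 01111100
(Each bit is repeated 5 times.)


Each bit -> 5 copies

0000011111111111111111111111110000000000


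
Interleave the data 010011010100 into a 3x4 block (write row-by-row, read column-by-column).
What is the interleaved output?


Matrix:
  0100
  1101
  0100
Read columns: 010111000010

010111000010


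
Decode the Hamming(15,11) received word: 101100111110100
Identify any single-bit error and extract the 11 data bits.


Syndrome = 12: error at position 12

Data: 10011111100 (corrected bit 12)


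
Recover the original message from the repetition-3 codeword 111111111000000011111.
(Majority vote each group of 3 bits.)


Groups: 111, 111, 111, 000, 000, 011, 111
Majority votes: 1110011

1110011


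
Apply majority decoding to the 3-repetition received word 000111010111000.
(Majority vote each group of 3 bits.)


Groups: 000, 111, 010, 111, 000
Majority votes: 01010

01010


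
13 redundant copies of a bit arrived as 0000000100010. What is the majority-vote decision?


Ones: 2 out of 13
Threshold: 7

0 (2/13 voted 1)


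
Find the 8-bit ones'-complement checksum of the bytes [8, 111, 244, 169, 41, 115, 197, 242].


Sum = 1127 mod 256 = 103
Complement = 152

152


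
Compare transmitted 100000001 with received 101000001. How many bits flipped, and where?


XOR: 001000000

1 error(s) at position(s): 2


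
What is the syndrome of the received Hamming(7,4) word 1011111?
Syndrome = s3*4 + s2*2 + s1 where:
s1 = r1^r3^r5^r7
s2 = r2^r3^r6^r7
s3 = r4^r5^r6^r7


s1=0, s2=1, s3=0

Syndrome = 2 (error at position 2)


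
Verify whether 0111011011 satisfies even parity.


Number of 1s: 7

No, parity error (7 ones)


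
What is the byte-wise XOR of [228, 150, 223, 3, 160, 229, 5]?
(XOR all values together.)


XOR chain: 228 ^ 150 ^ 223 ^ 3 ^ 160 ^ 229 ^ 5 = 238

238


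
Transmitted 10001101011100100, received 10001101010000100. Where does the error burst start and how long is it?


XOR: 00000000001100000

Burst at position 10, length 2


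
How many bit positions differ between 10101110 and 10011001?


XOR: 00110111
Count of 1s: 5

5


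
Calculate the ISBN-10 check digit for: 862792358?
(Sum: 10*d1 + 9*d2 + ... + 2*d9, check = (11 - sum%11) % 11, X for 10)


Weighted sum: 306
306 mod 11 = 9

Check digit: 2


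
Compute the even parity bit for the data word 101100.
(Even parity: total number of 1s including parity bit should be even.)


Number of 1s in data: 3
Parity bit: 1

1


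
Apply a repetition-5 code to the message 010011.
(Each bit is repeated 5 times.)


Each bit -> 5 copies

000001111100000000001111111111


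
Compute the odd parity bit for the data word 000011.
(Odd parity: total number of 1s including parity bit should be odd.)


Number of 1s in data: 2
Parity bit: 1

1


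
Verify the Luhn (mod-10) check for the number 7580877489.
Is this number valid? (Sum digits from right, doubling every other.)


Luhn sum = 56
56 mod 10 = 6

Invalid (Luhn sum mod 10 = 6)


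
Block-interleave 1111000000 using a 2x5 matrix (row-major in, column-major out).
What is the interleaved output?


Matrix:
  11110
  00000
Read columns: 1010101000

1010101000


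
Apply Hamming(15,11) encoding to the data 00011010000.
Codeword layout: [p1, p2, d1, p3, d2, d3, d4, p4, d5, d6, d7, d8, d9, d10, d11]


Parity bits: p1=1, p2=0, p3=1, p4=0

100100101010000


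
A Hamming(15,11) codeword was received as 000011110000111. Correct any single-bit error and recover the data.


Syndrome = 0: no error detected

Data: 01110000111 (no errors)


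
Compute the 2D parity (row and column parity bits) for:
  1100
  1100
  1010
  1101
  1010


Row parities: 00010
Column parities: 1101

Row P: 00010, Col P: 1101, Corner: 1


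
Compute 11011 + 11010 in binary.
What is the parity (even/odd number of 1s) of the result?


11011 = 27
11010 = 26
Sum = 53 = 110101
1s count = 4

even parity (4 ones in 110101)


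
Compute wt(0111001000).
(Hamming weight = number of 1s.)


Counting 1s in 0111001000

4


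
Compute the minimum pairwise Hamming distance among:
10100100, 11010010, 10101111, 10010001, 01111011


Comparing all pairs, minimum distance: 3
Can detect 2 errors, correct 1 errors

3


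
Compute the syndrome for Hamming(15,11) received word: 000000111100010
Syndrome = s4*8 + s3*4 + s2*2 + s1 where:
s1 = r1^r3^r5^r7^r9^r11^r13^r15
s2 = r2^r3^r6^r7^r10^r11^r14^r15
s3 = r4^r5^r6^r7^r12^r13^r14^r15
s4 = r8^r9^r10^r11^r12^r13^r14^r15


s1=0, s2=1, s3=0, s4=0

Syndrome = 2 (error at position 2)


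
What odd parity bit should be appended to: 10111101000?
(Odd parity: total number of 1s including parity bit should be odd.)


Number of 1s in data: 6
Parity bit: 1

1


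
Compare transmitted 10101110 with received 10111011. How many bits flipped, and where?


XOR: 00010101

3 error(s) at position(s): 3, 5, 7


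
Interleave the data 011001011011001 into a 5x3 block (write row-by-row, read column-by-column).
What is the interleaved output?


Matrix:
  011
  001
  011
  011
  001
Read columns: 000001011011111

000001011011111


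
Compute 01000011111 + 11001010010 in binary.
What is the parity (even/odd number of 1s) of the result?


01000011111 = 543
11001010010 = 1618
Sum = 2161 = 100001110001
1s count = 5

odd parity (5 ones in 100001110001)


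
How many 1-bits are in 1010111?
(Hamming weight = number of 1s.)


Counting 1s in 1010111

5


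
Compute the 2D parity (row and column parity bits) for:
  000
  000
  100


Row parities: 001
Column parities: 100

Row P: 001, Col P: 100, Corner: 1


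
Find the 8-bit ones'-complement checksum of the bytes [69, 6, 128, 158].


Sum = 361 mod 256 = 105
Complement = 150

150


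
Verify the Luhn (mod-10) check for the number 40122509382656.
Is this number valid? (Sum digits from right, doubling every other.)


Luhn sum = 61
61 mod 10 = 1

Invalid (Luhn sum mod 10 = 1)


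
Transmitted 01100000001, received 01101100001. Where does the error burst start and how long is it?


XOR: 00001100000

Burst at position 4, length 2


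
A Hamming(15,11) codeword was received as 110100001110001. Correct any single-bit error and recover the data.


Syndrome = 0: no error detected

Data: 00001110001 (no errors)


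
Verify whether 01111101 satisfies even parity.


Number of 1s: 6

Yes, parity is correct (6 ones)


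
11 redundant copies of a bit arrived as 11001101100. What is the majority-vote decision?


Ones: 6 out of 11
Threshold: 6

1 (6/11 voted 1)


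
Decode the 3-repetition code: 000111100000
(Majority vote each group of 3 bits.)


Groups: 000, 111, 100, 000
Majority votes: 0100

0100


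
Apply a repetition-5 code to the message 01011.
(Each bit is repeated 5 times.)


Each bit -> 5 copies

0000011111000001111111111


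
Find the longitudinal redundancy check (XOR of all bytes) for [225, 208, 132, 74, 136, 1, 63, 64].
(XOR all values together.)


XOR chain: 225 ^ 208 ^ 132 ^ 74 ^ 136 ^ 1 ^ 63 ^ 64 = 9

9


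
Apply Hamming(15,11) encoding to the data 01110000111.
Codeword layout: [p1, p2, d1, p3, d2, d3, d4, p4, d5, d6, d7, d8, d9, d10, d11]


Parity bits: p1=0, p2=0, p3=0, p4=1

000011110000111


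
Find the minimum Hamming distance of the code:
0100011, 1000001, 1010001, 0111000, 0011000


Comparing all pairs, minimum distance: 1
Can detect 0 errors, correct 0 errors

1


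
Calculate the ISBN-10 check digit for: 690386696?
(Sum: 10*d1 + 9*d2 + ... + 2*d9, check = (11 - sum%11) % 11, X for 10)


Weighted sum: 303
303 mod 11 = 6

Check digit: 5


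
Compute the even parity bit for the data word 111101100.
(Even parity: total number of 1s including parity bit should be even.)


Number of 1s in data: 6
Parity bit: 0

0


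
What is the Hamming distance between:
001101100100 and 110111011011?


XOR: 111010111111
Count of 1s: 10

10


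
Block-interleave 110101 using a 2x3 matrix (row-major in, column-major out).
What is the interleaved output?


Matrix:
  110
  101
Read columns: 111001

111001


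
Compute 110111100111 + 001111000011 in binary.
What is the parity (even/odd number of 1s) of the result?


110111100111 = 3559
001111000011 = 963
Sum = 4522 = 1000110101010
1s count = 6

even parity (6 ones in 1000110101010)


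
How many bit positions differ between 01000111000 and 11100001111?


XOR: 10100110111
Count of 1s: 7

7


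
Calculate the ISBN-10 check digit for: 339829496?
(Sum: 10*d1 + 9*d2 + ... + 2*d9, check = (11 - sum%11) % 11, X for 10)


Weighted sum: 297
297 mod 11 = 0

Check digit: 0


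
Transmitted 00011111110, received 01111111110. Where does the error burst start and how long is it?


XOR: 01100000000

Burst at position 1, length 2


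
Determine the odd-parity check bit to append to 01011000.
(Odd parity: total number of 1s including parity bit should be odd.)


Number of 1s in data: 3
Parity bit: 0

0


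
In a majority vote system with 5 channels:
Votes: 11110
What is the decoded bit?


Ones: 4 out of 5
Threshold: 3

1 (4/5 voted 1)


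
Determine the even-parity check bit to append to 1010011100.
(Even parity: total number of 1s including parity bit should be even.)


Number of 1s in data: 5
Parity bit: 1

1


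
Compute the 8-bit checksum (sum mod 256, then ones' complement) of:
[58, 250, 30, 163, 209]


Sum = 710 mod 256 = 198
Complement = 57

57


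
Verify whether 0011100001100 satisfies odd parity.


Number of 1s: 5

Yes, parity is correct (5 ones)


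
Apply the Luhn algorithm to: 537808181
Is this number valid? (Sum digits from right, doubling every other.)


Luhn sum = 41
41 mod 10 = 1

Invalid (Luhn sum mod 10 = 1)


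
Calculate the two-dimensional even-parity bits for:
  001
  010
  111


Row parities: 111
Column parities: 100

Row P: 111, Col P: 100, Corner: 1


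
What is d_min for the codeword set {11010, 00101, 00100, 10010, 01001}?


Comparing all pairs, minimum distance: 1
Can detect 0 errors, correct 0 errors

1


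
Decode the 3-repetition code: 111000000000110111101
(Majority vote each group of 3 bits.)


Groups: 111, 000, 000, 000, 110, 111, 101
Majority votes: 1000111

1000111


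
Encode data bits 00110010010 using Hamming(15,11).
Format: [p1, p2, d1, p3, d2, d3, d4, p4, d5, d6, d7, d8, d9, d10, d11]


Parity bits: p1=0, p2=0, p3=1, p4=0

000101100010010


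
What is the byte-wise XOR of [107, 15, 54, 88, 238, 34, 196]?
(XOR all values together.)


XOR chain: 107 ^ 15 ^ 54 ^ 88 ^ 238 ^ 34 ^ 196 = 2

2


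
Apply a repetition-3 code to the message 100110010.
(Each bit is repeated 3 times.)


Each bit -> 3 copies

111000000111111000000111000


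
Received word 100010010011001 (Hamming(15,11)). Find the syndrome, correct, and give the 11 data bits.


Syndrome = 4: error at position 4

Data: 01000011001 (corrected bit 4)


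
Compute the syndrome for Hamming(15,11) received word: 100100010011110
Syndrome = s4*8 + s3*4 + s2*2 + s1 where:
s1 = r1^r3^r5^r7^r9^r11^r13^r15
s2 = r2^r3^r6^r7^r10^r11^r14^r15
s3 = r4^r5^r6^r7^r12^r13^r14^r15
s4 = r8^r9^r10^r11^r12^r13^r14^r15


s1=1, s2=0, s3=0, s4=1

Syndrome = 9 (error at position 9)


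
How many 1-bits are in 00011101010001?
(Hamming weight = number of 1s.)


Counting 1s in 00011101010001

6


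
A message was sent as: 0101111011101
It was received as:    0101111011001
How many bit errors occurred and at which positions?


XOR: 0000000000100

1 error(s) at position(s): 10


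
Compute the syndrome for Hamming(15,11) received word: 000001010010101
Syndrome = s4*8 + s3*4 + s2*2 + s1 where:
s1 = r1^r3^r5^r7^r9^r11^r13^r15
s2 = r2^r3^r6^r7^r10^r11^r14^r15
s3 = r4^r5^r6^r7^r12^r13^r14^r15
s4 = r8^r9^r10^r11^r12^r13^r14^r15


s1=1, s2=1, s3=1, s4=0

Syndrome = 7 (error at position 7)


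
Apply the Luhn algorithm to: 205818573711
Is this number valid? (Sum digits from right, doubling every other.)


Luhn sum = 47
47 mod 10 = 7

Invalid (Luhn sum mod 10 = 7)


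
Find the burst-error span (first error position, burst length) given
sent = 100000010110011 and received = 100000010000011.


XOR: 000000000110000

Burst at position 9, length 2


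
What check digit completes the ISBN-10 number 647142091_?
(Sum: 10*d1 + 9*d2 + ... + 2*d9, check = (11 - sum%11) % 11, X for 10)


Weighted sum: 222
222 mod 11 = 2

Check digit: 9


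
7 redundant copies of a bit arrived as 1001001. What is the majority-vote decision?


Ones: 3 out of 7
Threshold: 4

0 (3/7 voted 1)


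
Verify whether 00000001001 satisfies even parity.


Number of 1s: 2

Yes, parity is correct (2 ones)


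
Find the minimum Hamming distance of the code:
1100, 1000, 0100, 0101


Comparing all pairs, minimum distance: 1
Can detect 0 errors, correct 0 errors

1


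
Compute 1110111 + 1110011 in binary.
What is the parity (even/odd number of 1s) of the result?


1110111 = 119
1110011 = 115
Sum = 234 = 11101010
1s count = 5

odd parity (5 ones in 11101010)


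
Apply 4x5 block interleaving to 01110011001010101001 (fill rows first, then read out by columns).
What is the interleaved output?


Matrix:
  01110
  01100
  10101
  01001
Read columns: 00101101111010000011

00101101111010000011


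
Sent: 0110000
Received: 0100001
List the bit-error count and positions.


XOR: 0010001

2 error(s) at position(s): 2, 6


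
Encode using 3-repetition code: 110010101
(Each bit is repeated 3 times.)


Each bit -> 3 copies

111111000000111000111000111


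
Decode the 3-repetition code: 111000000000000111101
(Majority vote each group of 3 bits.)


Groups: 111, 000, 000, 000, 000, 111, 101
Majority votes: 1000011

1000011


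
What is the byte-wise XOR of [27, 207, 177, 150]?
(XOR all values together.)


XOR chain: 27 ^ 207 ^ 177 ^ 150 = 243

243


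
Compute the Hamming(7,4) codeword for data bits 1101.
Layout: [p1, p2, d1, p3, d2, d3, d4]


Parity bits: p1=1, p2=0, p3=0

1010101


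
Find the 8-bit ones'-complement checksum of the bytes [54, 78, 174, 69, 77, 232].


Sum = 684 mod 256 = 172
Complement = 83

83


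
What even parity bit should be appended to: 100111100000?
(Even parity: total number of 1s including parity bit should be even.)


Number of 1s in data: 5
Parity bit: 1

1


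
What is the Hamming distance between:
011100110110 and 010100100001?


XOR: 001000010111
Count of 1s: 5

5


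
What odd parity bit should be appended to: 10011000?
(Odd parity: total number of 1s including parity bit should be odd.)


Number of 1s in data: 3
Parity bit: 0

0


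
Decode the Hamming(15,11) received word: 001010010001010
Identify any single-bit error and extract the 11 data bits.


Syndrome = 12: error at position 12

Data: 11000000010 (corrected bit 12)


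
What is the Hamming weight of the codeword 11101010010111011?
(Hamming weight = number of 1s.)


Counting 1s in 11101010010111011

11


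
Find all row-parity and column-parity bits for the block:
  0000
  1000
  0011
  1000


Row parities: 0101
Column parities: 0011

Row P: 0101, Col P: 0011, Corner: 0


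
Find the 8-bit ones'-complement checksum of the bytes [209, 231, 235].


Sum = 675 mod 256 = 163
Complement = 92

92


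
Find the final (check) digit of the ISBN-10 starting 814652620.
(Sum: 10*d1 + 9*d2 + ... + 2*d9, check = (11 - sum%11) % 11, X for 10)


Weighted sum: 233
233 mod 11 = 2

Check digit: 9


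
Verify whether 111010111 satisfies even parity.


Number of 1s: 7

No, parity error (7 ones)


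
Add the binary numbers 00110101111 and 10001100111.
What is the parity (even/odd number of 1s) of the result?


00110101111 = 431
10001100111 = 1127
Sum = 1558 = 11000010110
1s count = 5

odd parity (5 ones in 11000010110)


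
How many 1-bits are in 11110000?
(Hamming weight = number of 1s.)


Counting 1s in 11110000

4


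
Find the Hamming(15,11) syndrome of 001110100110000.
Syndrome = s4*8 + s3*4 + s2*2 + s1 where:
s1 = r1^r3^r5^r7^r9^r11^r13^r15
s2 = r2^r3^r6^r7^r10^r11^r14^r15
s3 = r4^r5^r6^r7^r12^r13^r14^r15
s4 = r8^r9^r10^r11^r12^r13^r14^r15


s1=0, s2=0, s3=1, s4=0

Syndrome = 4 (error at position 4)


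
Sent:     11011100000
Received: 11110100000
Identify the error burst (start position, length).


XOR: 00101000000

Burst at position 2, length 3


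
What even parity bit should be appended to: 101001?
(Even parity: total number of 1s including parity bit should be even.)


Number of 1s in data: 3
Parity bit: 1

1


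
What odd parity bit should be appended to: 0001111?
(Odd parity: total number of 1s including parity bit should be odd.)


Number of 1s in data: 4
Parity bit: 1

1


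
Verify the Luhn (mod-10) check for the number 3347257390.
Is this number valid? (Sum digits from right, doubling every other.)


Luhn sum = 50
50 mod 10 = 0

Valid (Luhn sum mod 10 = 0)


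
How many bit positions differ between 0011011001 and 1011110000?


XOR: 1000101001
Count of 1s: 4

4


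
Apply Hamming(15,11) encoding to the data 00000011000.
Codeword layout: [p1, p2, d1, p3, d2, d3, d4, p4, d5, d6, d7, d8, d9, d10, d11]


Parity bits: p1=1, p2=1, p3=1, p4=0

110100000011000


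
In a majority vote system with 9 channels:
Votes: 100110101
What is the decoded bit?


Ones: 5 out of 9
Threshold: 5

1 (5/9 voted 1)


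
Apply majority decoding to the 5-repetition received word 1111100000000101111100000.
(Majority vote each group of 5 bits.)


Groups: 11111, 00000, 00010, 11111, 00000
Majority votes: 10010

10010


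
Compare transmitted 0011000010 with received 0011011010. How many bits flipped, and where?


XOR: 0000011000

2 error(s) at position(s): 5, 6


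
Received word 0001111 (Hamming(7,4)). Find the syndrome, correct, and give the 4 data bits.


Syndrome = 0: no error detected

Data: 0111 (no errors)


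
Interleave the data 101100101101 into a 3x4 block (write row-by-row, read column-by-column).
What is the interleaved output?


Matrix:
  1011
  0010
  1101
Read columns: 101001110101

101001110101


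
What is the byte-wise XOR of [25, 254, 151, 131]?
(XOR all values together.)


XOR chain: 25 ^ 254 ^ 151 ^ 131 = 243

243


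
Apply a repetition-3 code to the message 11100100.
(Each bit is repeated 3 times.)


Each bit -> 3 copies

111111111000000111000000


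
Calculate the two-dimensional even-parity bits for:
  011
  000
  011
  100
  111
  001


Row parities: 000111
Column parities: 010

Row P: 000111, Col P: 010, Corner: 1


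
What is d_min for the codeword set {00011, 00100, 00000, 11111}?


Comparing all pairs, minimum distance: 1
Can detect 0 errors, correct 0 errors

1


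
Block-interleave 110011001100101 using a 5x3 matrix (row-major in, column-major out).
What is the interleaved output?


Matrix:
  110
  011
  001
  100
  101
Read columns: 100111100001101

100111100001101


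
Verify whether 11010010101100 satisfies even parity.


Number of 1s: 7

No, parity error (7 ones)


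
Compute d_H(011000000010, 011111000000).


XOR: 000111000010
Count of 1s: 4

4


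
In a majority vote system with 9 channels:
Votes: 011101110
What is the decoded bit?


Ones: 6 out of 9
Threshold: 5

1 (6/9 voted 1)


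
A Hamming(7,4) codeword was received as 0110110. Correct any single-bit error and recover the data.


Syndrome = 2: error at position 2

Data: 1110 (corrected bit 2)


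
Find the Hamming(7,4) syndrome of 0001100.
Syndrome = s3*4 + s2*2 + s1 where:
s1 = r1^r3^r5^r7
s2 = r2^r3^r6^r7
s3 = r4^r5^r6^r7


s1=1, s2=0, s3=0

Syndrome = 1 (error at position 1)


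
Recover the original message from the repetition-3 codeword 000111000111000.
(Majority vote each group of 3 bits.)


Groups: 000, 111, 000, 111, 000
Majority votes: 01010

01010


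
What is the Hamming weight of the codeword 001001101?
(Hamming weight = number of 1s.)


Counting 1s in 001001101

4


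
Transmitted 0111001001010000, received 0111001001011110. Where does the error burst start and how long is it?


XOR: 0000000000001110

Burst at position 12, length 3


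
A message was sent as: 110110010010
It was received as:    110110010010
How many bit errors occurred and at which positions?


XOR: 000000000000

0 errors (received matches sent)


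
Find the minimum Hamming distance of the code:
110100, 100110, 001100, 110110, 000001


Comparing all pairs, minimum distance: 1
Can detect 0 errors, correct 0 errors

1


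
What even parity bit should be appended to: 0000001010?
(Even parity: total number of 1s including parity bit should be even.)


Number of 1s in data: 2
Parity bit: 0

0


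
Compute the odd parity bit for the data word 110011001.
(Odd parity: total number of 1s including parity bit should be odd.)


Number of 1s in data: 5
Parity bit: 0

0


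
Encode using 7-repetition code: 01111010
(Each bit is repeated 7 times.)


Each bit -> 7 copies

00000001111111111111111111111111111000000011111110000000


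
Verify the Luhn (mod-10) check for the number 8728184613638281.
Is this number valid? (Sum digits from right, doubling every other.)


Luhn sum = 78
78 mod 10 = 8

Invalid (Luhn sum mod 10 = 8)


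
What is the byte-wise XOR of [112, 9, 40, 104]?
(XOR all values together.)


XOR chain: 112 ^ 9 ^ 40 ^ 104 = 57

57


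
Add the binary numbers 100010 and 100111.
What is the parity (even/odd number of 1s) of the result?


100010 = 34
100111 = 39
Sum = 73 = 1001001
1s count = 3

odd parity (3 ones in 1001001)


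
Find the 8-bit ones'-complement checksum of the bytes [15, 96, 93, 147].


Sum = 351 mod 256 = 95
Complement = 160

160


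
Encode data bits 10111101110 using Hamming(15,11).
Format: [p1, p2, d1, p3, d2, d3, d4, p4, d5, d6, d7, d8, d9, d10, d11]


Parity bits: p1=0, p2=1, p3=1, p4=1

011101111101110


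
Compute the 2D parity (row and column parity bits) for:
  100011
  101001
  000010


Row parities: 111
Column parities: 001000

Row P: 111, Col P: 001000, Corner: 1


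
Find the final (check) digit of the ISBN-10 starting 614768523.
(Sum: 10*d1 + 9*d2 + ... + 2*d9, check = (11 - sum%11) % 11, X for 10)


Weighted sum: 258
258 mod 11 = 5

Check digit: 6


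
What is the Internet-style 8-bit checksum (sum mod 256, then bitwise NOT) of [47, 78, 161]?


Sum = 286 mod 256 = 30
Complement = 225

225


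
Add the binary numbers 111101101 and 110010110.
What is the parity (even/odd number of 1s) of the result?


111101101 = 493
110010110 = 406
Sum = 899 = 1110000011
1s count = 5

odd parity (5 ones in 1110000011)


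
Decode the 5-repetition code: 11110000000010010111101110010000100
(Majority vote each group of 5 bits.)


Groups: 11110, 00000, 00100, 10111, 10111, 00100, 00100
Majority votes: 1001100

1001100


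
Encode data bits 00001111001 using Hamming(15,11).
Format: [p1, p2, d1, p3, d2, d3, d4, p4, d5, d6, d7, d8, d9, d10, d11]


Parity bits: p1=1, p2=1, p3=0, p4=1

110000011111001


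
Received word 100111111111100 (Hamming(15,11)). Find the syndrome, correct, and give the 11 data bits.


Syndrome = 0: no error detected

Data: 01111111100 (no errors)


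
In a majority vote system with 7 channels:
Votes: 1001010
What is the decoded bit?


Ones: 3 out of 7
Threshold: 4

0 (3/7 voted 1)


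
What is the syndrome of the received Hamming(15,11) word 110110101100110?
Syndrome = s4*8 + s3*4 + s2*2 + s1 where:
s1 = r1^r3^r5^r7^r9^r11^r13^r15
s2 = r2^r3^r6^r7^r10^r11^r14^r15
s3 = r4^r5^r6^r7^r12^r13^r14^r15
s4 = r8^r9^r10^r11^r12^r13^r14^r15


s1=1, s2=0, s3=1, s4=0

Syndrome = 5 (error at position 5)


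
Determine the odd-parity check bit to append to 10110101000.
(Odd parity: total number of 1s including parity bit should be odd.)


Number of 1s in data: 5
Parity bit: 0

0


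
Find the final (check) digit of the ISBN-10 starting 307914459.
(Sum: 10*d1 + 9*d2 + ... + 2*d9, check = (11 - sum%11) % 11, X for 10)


Weighted sum: 224
224 mod 11 = 4

Check digit: 7


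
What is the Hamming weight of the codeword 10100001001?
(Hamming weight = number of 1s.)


Counting 1s in 10100001001

4


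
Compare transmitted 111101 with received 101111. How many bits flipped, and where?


XOR: 010010

2 error(s) at position(s): 1, 4


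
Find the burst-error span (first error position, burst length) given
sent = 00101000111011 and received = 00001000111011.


XOR: 00100000000000

Burst at position 2, length 1


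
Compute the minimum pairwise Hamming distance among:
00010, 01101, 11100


Comparing all pairs, minimum distance: 2
Can detect 1 errors, correct 0 errors

2


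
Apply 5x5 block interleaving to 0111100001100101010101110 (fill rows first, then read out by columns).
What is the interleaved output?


Matrix:
  01111
  00001
  10010
  10101
  01110
Read columns: 0011010001100111010111010

0011010001100111010111010


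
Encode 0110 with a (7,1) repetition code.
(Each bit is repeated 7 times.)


Each bit -> 7 copies

0000000111111111111110000000


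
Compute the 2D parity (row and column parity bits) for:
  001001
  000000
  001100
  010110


Row parities: 0001
Column parities: 010011

Row P: 0001, Col P: 010011, Corner: 1


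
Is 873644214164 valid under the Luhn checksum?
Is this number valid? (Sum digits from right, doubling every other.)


Luhn sum = 59
59 mod 10 = 9

Invalid (Luhn sum mod 10 = 9)


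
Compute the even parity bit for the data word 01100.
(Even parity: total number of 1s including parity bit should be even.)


Number of 1s in data: 2
Parity bit: 0

0


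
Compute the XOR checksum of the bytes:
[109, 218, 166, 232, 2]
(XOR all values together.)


XOR chain: 109 ^ 218 ^ 166 ^ 232 ^ 2 = 251

251


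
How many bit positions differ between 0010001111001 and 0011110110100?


XOR: 0001111001101
Count of 1s: 7

7


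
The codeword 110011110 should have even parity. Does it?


Number of 1s: 6

Yes, parity is correct (6 ones)


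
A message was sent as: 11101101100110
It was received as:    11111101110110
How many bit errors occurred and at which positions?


XOR: 00010000010000

2 error(s) at position(s): 3, 9


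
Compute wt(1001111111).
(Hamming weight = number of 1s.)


Counting 1s in 1001111111

8


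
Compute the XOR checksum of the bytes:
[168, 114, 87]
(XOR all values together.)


XOR chain: 168 ^ 114 ^ 87 = 141

141


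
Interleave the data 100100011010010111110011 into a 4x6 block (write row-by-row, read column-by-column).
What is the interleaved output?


Matrix:
  100100
  011010
  010111
  110011
Read columns: 100101110100101001110011

100101110100101001110011


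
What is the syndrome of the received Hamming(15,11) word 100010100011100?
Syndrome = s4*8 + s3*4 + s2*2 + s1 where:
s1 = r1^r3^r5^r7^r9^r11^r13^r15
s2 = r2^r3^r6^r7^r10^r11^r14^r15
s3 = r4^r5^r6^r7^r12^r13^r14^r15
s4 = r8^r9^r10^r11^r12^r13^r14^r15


s1=1, s2=0, s3=0, s4=1

Syndrome = 9 (error at position 9)


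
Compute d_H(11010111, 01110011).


XOR: 10100100
Count of 1s: 3

3


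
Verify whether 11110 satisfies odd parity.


Number of 1s: 4

No, parity error (4 ones)


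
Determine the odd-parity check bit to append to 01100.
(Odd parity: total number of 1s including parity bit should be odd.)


Number of 1s in data: 2
Parity bit: 1

1


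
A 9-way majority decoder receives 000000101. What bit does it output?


Ones: 2 out of 9
Threshold: 5

0 (2/9 voted 1)


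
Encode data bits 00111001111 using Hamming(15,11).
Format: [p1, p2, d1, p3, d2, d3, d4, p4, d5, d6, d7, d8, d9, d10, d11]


Parity bits: p1=0, p2=0, p3=0, p4=1

000001111001111


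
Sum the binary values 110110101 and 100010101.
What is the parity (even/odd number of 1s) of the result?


110110101 = 437
100010101 = 277
Sum = 714 = 1011001010
1s count = 5

odd parity (5 ones in 1011001010)


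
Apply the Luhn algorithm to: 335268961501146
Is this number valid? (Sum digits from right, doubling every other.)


Luhn sum = 62
62 mod 10 = 2

Invalid (Luhn sum mod 10 = 2)


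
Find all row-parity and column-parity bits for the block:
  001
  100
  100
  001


Row parities: 1111
Column parities: 000

Row P: 1111, Col P: 000, Corner: 0


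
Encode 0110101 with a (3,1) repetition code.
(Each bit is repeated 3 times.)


Each bit -> 3 copies

000111111000111000111


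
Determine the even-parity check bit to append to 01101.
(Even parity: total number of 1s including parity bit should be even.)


Number of 1s in data: 3
Parity bit: 1

1


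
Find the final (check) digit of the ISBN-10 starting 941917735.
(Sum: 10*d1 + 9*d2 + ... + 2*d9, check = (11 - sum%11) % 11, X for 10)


Weighted sum: 285
285 mod 11 = 10

Check digit: 1


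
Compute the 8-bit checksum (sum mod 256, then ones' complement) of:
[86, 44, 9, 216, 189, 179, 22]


Sum = 745 mod 256 = 233
Complement = 22

22


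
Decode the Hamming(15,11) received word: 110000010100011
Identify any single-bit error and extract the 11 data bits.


Syndrome = 0: no error detected

Data: 00000100011 (no errors)
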